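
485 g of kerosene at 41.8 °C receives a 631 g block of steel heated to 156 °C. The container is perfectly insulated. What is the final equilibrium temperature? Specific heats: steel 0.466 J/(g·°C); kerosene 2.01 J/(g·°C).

With ΣQ=0 the equilibrium temperature is the m·c-weighted mean:
T_f = (294.05·156 + 974.85·41.8) / (294.05 + 974.85)
    = 86620 / 1268.9 ≈ 68.26 °C

T_f ≈ 68.3 °C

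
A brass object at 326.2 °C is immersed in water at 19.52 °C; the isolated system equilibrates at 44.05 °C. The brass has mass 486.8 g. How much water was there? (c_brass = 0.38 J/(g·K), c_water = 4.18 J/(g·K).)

Heat lost by the brass = heat gained by the water:
486.8×0.38×(326.2 − 44.05) = m×4.18×(44.05 − 19.52)
102.54 m = 52193  ⇒  m ≈ 509 g

m ≈ 509 g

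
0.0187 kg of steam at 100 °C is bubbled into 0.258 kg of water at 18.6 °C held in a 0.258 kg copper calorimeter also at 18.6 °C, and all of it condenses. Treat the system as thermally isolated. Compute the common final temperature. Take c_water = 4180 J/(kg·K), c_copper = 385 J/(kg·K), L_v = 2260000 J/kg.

Sum of m c ΔT and latent-heat terms is zero:
latent heat released on condensation: 0.0187·2260000 = 42262; condensed water 100 °C→T: 78.17(T − 100); original water: 1078.4(T − 18.6); cup: 99.33(T − 18.6)
1255.9 T = 42262 + 7816.6 + 21907 = 71985
T ≈ 57.32 °C, under the boiling point, so the assumption holds.

T_f ≈ 57.3 °C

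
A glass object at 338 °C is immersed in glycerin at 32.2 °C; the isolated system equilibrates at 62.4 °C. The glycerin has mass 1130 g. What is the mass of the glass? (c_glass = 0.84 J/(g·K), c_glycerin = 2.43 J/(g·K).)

Conservation of energy gives ΣQ = 0:
m×0.84×(62.4 − 338) + 1130×2.43×(62.4 − 32.2) = 0
-231.5 m = -82926
m = -82926/-231.5 ≈ 358.2 g

m ≈ 358 g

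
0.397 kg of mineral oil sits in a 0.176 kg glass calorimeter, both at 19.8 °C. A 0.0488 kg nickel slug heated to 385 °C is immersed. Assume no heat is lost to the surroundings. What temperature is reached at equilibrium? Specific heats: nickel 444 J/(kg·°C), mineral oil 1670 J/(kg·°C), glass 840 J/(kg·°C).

Net heat exchanged in the isolated system is zero:
0.0488*444*(T − 385) + 0.397*1670*(T − 19.8) + 0.176*840*(T − 19.8) = 0
21.67(T − 385) + 662.99(T − 19.8) + 147.84(T − 19.8) = 0
832.5 T = 24396
T ≈ 29.30 °C

T_f ≈ 29.3 °C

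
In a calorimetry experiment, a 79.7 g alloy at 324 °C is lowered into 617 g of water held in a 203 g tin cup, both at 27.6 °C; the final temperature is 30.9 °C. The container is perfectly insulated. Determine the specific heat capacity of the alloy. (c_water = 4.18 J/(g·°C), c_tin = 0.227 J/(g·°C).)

c ≈ 0.371 J/(g·°C)

Conservation of energy gives ΣQ = 0:
79.7·c·(30.9 − 324) + 617·4.18·(30.9 − 27.6) + 203·0.227·(30.9 − 27.6) = 0
-23360 c = -8663
c = -8663/-23360 ≈ 0.3708 J/(g·°C)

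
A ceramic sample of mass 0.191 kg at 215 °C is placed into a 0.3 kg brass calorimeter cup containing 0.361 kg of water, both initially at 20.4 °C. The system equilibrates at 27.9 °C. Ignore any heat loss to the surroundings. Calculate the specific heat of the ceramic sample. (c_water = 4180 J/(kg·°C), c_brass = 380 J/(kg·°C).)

c ≈ 341 J/(kg·°C)

Heat gained plus heat lost sum to zero:
0.191·c·(27.9 − 215) + 0.361·4180·(27.9 − 20.4) + 0.3·380·(27.9 − 20.4) = 0
-35.74 c = -12172
c = -12172/-35.74 ≈ 340.6 J/(kg·°C)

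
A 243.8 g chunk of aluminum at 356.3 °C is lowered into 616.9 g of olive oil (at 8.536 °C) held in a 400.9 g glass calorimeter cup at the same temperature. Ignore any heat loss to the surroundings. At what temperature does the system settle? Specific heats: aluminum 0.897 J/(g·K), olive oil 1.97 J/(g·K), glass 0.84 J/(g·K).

T_f = Σ m_i c_i T_i / Σ m_i c_i:
T_f = (218.69·356.3 + 1215.3·8.536 + 336.76·8.536) / (218.69 + 1215.3 + 336.76)
    = 91167 / 1770.7 ≈ 51.49 °C

T_f ≈ 51.5 °C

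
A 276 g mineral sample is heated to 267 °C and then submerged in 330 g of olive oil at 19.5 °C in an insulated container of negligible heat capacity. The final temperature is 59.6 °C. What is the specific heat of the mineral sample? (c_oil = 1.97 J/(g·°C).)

c ≈ 0.455 J/(g·°C)

Heat lost by the mineral sample = heat gained by the oil:
276×c×(267 − 59.6) = 330×1.97×(59.6 − 19.5)
57242 c = 26069  ⇒  c ≈ 0.4554 J/(g·°C)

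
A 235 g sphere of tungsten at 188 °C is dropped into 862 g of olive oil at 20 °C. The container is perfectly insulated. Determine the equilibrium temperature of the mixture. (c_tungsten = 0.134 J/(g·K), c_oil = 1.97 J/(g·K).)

T_f ≈ 23.1 °C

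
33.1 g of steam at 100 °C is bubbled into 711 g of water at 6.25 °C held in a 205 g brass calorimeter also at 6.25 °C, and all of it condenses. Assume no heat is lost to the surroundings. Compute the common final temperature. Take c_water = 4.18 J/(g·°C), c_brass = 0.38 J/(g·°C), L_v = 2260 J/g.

Conservation of energy gives ΣQ = 0:
condense steam: −33.1·2260 = −74806; condensed water 100 °C→T: 138.36(T − 100); original water: 2972(T − 6.25); brass cup: 205·0.38·(T − 6.25) = 77.9(T − 6.25)
3188.2 T = 74806 + 13836 + 19062 = 107704
T ≈ 33.78 °C, under the boiling point, so the assumption holds.

T_f ≈ 33.8 °C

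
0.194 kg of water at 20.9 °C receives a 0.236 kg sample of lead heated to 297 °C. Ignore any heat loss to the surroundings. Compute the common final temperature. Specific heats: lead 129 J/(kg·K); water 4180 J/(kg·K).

T_f ≈ 30.9 °C

Taking heat into each body as positive, Σ m c ΔT = 0:
0.236·129·(T − 297) + 0.194·4180·(T − 20.9) = 0
30.44(T − 297) + 810.92(T − 20.9) = 0
841.36 T = 25990
T = 25990/841.36 ≈ 30.89 °C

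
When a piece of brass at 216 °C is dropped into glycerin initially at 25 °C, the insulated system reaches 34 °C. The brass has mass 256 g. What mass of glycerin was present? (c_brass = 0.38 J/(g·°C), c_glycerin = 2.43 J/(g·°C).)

m ≈ 810 g

Setting the total heat transfer to zero:
256·0.38·(34 − 216) + m·2.43·(34 − 25) = 0
21.87 m = 17705
m = 17705/21.87 ≈ 809.6 g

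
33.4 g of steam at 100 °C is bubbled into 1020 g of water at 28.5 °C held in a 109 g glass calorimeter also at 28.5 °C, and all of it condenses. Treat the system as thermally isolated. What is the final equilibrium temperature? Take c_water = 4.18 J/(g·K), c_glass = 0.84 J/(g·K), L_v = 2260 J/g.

T_f ≈ 47.5 °C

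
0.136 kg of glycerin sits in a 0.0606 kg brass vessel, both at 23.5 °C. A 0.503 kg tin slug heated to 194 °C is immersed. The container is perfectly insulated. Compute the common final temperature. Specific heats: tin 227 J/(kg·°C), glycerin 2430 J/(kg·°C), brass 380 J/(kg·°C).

T_f ≈ 65.1 °C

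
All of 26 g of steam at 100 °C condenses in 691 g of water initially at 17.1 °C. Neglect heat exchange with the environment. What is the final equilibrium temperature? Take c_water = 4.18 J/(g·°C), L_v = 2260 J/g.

T_f ≈ 39.7 °C

Let T be the final temperature. ΣQ_i = 0:
steam→water at 100 °C releases m L_v = 26·2260 = 58760
  condensate cools 100→T: 26·4.18·(T − 100) = 108.68(T − 100)
  water warms: 691·4.18·(T − 17.1) = 2888.4(T − 17.1)
2997.1 T = 58760 + 10868 + 49391 = 119019
T ≈ 39.71 °C — below 100 °C, confirming all the steam condensed.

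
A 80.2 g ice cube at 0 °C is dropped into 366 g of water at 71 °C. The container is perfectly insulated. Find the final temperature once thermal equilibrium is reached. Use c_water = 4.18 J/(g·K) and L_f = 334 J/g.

T_f ≈ 43.9 °C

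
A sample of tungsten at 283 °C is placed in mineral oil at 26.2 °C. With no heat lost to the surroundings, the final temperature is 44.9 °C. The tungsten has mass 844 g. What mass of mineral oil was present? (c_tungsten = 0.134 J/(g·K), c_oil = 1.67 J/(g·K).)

Taking heat into each body as positive, Σ m c ΔT = 0:
844×0.134×(44.9 − 283) + m×1.67×(44.9 − 26.2) = 0
31.23 m = 26928
m = 26928/31.23 ≈ 862.3 g

m ≈ 862 g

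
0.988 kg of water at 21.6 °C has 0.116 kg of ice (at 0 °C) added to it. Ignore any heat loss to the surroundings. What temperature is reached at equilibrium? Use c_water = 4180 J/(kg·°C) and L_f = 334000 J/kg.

T_f ≈ 10.9 °C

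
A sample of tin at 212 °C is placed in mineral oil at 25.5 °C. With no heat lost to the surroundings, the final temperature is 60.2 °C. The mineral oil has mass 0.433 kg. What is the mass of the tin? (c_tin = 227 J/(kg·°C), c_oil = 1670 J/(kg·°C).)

Let T be the final temperature. ΣQ_i = 0:
m×227×(60.2 − 212) + 0.433×1670×(60.2 − 25.5) = 0
-34459 m = -25092
m = -25092/-34459 ≈ 0.7282 kg

m ≈ 0.728 kg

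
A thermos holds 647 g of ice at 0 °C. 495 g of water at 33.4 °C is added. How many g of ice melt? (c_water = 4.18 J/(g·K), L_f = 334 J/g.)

m_melted ≈ 207 g

Heat available from the water dropping to 0 °C: 495×4.18×33.4 = 69108 J.
Fully melting the ice requires m_ice L_f = 647×334 = 216098 J.
That's not enough to melt it all — equilibrium is at 0 °C with ice remaining.
m_melt = 69108 / L_f = 206.9 g.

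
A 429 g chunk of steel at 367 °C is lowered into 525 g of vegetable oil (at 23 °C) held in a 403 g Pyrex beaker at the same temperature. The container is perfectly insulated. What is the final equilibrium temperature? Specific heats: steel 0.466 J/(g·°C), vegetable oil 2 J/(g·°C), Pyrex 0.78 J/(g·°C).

T_f ≈ 67.0 °C

Heat gained plus heat lost sum to zero:
429·0.466·(T − 367) + 525·2·(T − 23) + 403·0.78·(T − 23) = 0
199.91(T − 367) + 1050(T − 23) + 314.34(T − 23) = 0
1564.3 T = 104748
T = 104748/1564.3 ≈ 66.96 °C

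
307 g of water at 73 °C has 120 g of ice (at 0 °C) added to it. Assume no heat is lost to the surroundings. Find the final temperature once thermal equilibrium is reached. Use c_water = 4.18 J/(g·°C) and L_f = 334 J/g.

Energy conservation, ΣQ = 0:
fusion: m_ice L_f = 120·334 = 40080; warm the meltwater: 501.6 T; water cools: 307·4.18·(T − 73) = 1283.3(T − 73)
1784.9 T = 93678 − 40080 = 53598
T ≈ 30.03 °C — above 0 °C, consistent with complete melting.

T_f ≈ 30.0 °C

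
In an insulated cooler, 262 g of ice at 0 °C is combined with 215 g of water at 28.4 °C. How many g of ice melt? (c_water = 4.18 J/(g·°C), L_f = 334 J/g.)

m_melted ≈ 76.4 g

Cooling the water to 0 °C releases 215·4.18·28.4 = 25523 J.
Melting all 262 g of ice would need 262·334 = 87508 J.
Since 25523 < 87508 J, not all the ice melts; equilibrium is at 0 °C.
m_melt = 25523 / L_f = 76.42 g.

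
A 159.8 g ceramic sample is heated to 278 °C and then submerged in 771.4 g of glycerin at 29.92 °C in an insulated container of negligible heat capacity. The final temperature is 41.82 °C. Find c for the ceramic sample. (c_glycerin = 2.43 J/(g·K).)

c ≈ 0.591 J/(g·K)

m_s c (T_s − T_f) = m_glycerin c_glycerin (T_f − T_0):
159.8×c×(278 − 41.82) = 771.4×2.43×(41.82 − 29.92)
37742 c = 22307  ⇒  c ≈ 0.591 J/(g·K)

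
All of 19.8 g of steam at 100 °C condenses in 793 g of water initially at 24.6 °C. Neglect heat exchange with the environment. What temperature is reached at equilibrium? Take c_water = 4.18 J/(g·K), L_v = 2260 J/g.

Setting the total heat transfer to zero:
steam→water at 100 °C releases m L_v = 19.8×2260 = 44748; condensed water 100 °C→T: 82.76(T − 100); water warms: 793×4.18×(T − 24.6) = 3314.7(T − 24.6)
3397.5 T = 44748 + 8276.4 + 81543 = 134567
T ≈ 39.61 °C, under the boiling point, so the assumption holds.

T_f ≈ 39.6 °C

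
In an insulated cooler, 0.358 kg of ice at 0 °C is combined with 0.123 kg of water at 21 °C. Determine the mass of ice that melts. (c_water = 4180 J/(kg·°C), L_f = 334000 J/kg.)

m_melted ≈ 0.0323 kg

Water can give up m c ΔT = 0.123·4180·21 = 10797 J before reaching 0 °C.
Melting all 0.358 kg of ice would need 0.358·334000 = 119572 J.
10797 J < 119572 J, so only part of the ice melts and the system sits at 0 °C.
m_melted·334000 = 10797  ⇒  m_melted ≈ 0.03233 kg.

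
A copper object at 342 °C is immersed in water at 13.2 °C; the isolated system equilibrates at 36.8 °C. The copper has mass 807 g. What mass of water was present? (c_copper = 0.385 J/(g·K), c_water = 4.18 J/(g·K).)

m ≈ 961 g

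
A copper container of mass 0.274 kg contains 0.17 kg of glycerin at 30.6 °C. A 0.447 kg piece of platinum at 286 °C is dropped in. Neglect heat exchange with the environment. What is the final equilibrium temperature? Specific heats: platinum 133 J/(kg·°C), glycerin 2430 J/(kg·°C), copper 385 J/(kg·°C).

T_f ≈ 56.9 °C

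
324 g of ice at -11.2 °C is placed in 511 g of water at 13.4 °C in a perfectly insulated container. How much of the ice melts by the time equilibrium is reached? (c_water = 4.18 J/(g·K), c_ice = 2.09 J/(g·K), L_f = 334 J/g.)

m_melted ≈ 63 g

Heat available from the water dropping to 0 °C: 511·4.18·13.4 = 28622 J.
Warming the ice to 0 °C takes 324·2.09·11.2 = 7584.2 J, leaving 21038 J for melting.
To melt every bit of ice: 324·334 = 108216 J.
That's not enough to melt it all — equilibrium is at 0 °C with ice remaining.
m_melt = 21038 / L_f = 62.99 g.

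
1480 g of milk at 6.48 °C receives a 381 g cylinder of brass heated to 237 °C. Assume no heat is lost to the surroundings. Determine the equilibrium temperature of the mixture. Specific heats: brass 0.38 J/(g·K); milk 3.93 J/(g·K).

T_f ≈ 12.1 °C

Conservation of energy gives ΣQ = 0:
381·0.38·(T − 237) + 1480·3.93·(T − 6.48) = 0
5961.2 T = 72003
T = 72003 / 5961.2 = 12.1 °C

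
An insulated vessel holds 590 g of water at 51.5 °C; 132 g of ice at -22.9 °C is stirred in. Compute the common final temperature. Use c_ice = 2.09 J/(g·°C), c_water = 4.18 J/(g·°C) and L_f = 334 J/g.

T_f ≈ 25.4 °C

Energy conservation, ΣQ = 0:
ice -22.9→0 °C: 132·2.09·22.9 = 6317.7; melt ice: 132·334 = 44088; meltwater 0→T: 132·4.18·T = 551.76 T; water: 2466.2(T − 51.5)
3018 T = 127009 − 50406 = 76604
T ≈ 25.38 °C — above 0 °C, consistent with complete melting.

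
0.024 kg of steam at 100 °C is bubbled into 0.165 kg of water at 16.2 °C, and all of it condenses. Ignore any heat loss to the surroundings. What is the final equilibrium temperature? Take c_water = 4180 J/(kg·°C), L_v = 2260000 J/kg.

Net heat exchanged in the isolated system is zero:
latent heat released on condensation: 0.024·2260000 = 54240; condensate cools 100→T: 0.024·4180·(T − 100) = 100.32(T − 100); original water: 689.7(T − 16.2)
790.02 T = 54240 + 10032 + 11173 = 75445
T ≈ 95.50 °C, under the boiling point, so the assumption holds.

T_f ≈ 95.5 °C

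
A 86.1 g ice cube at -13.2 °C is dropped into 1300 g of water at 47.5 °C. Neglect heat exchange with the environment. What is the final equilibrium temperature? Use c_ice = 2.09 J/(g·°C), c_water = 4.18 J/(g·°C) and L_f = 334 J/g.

T_f ≈ 39.2 °C

Let T be the final temperature. ΣQ_i = 0:
warm ice to 0 °C: 86.1·2.09·(0 − (-13.2)) = 2375.3
  fusion: m_ice L_f = 86.1·334 = 28757
  warm the meltwater: 359.9 T
  water: 5434(T − 47.5)
5793.9 T = 258115 − 31133 = 226982
T ≈ 39.18 °C — above 0 °C, consistent with complete melting.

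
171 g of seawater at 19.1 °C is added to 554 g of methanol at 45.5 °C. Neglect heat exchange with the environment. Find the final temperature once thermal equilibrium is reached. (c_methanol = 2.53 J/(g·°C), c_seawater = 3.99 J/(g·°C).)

T_f ≈ 36.9 °C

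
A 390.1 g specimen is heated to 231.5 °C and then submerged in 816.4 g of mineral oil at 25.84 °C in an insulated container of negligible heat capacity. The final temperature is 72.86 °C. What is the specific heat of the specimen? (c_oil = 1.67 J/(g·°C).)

Let T be the final temperature. ΣQ_i = 0:
390.1·c·(72.86 − 231.5) + 816.4·1.67·(72.86 − 25.84) = 0
-61885 c = -64107
c = -64107/-61885 ≈ 1.036 J/(g·°C)

c ≈ 1.04 J/(g·°C)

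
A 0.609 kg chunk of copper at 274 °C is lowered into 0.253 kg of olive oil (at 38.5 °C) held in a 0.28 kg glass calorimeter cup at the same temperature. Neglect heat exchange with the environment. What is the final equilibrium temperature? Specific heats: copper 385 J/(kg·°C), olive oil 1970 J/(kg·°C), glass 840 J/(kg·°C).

Setting the total heat transfer to zero:
0.609·385·(T − 274) + 0.253·1970·(T − 38.5) + 0.28·840·(T − 38.5) = 0
968.08 T = 92487
T = 92487/968.08 ≈ 95.54 °C

T_f ≈ 95.5 °C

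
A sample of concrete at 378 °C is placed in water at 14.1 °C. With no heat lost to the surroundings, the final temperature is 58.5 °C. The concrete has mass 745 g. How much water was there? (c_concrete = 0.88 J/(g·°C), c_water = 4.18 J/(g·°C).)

m ≈ 1130 g

Heat gained plus heat lost sum to zero:
745×0.88×(58.5 − 378) + m×4.18×(58.5 − 14.1) = 0
185.59 m = 209464
m = 209464/185.59 ≈ 1129 g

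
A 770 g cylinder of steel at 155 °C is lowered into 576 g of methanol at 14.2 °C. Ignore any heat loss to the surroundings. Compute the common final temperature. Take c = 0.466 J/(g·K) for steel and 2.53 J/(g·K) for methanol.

T_f ≈ 42.0 °C

Heat lost by the steel equals heat gained by the methanol:
770*0.466*(155 − T) = 576*2.53*(T − 14.2)
358.82(155 − T) = 1457.3(T − 14.2)
1816.1 T = 76310  ⇒  T ≈ 42.02 °C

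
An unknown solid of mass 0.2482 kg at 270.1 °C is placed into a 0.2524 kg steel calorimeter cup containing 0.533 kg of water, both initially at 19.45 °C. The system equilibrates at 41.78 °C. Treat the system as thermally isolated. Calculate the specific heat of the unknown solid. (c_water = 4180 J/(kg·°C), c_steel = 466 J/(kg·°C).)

Taking heat into each body as positive, Σ m c ΔT = 0:
0.2482·c·(41.78 − 270.1) + 0.533·4180·(41.78 − 19.45) + 0.2524·466·(41.78 − 19.45) = 0
-56.67 c = -52376
c = -52376/-56.67 ≈ 924.2 J/(kg·°C)

c ≈ 924 J/(kg·°C)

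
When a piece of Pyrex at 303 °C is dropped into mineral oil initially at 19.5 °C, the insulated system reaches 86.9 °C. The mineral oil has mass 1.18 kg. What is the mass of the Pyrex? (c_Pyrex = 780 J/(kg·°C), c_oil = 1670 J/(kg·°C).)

|Q_Pyrex| = |Q_oil|:
m×780×(303 − 86.9) = 1.18×1670×(86.9 − 19.5)
168558 m = 132818  ⇒  m ≈ 0.788 kg

m ≈ 0.788 kg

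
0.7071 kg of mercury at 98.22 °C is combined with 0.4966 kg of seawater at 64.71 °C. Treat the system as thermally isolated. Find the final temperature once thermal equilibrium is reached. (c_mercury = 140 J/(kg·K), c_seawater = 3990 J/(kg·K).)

T_f ≈ 66.3 °C

With ΣQ=0 the equilibrium temperature is the m·c-weighted mean:
T_f = (98.99·98.22 + 1981.4·64.71) / (98.99 + 1981.4)
    = 137942 / 2080.4 ≈ 66.30 °C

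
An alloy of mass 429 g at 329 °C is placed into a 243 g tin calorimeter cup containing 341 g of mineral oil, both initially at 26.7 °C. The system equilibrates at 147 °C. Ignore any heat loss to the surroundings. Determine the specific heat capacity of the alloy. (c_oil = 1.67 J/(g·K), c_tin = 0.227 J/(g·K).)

c ≈ 0.962 J/(g·K)

Energy conservation, ΣQ = 0:
429×c×(147 − 329) + 341×1.67×(147 − 26.7) + 243×0.227×(147 − 26.7) = 0
-78078 c = -75143
c = -75143/-78078 ≈ 0.9624 J/(g·K)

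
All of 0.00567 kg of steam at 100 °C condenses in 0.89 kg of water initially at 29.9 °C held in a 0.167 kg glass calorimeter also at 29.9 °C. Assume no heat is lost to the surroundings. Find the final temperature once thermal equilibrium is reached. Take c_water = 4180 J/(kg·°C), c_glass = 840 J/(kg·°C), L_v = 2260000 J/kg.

Sum of m c ΔT and latent-heat terms is zero:
latent heat released on condensation: 0.00567·2260000 = 12814
  condensed water 100 °C→T: 23.7(T − 100)
  water warms: 0.89·4180·(T − 29.9) = 3720.2(T − 29.9)
  glass cup: 0.167·840·(T − 29.9) = 140.28(T − 29.9)
3884.2 T = 12814 + 2370.1 + 115428 = 130613
T ≈ 33.63 °C — below 100 °C, confirming all the steam condensed.

T_f ≈ 33.6 °C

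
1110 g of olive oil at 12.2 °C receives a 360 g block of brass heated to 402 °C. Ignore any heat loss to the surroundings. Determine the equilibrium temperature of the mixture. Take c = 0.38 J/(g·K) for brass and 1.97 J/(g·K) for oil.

T_f ≈ 35.2 °C

Heat gained plus heat lost sum to zero:
360*0.38*(T − 402) + 1110*1.97*(T − 12.2) = 0
136.8(T − 402) + 2186.7(T − 12.2) = 0
2323.5 T = 81671
T ≈ 35.15 °C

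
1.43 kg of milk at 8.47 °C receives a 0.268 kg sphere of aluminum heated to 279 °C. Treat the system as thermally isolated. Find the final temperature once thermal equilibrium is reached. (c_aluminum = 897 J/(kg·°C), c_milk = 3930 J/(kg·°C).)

Energy conservation, ΣQ = 0:
0.268×897×(T − 279) + 1.43×3930×(T − 8.47) = 0
5860.3 T = 114671
T = 114671/5860.3 ≈ 19.57 °C

T_f ≈ 19.6 °C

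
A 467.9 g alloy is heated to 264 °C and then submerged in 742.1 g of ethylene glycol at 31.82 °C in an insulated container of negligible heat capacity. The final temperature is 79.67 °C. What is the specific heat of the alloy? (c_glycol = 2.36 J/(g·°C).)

c ≈ 0.972 J/(g·°C)

Let T be the final temperature. ΣQ_i = 0:
467.9·c·(79.67 − 264) + 742.1·2.36·(79.67 − 31.82) = 0
-86248 c = -83802
c = -83802/-86248 ≈ 0.9716 J/(g·°C)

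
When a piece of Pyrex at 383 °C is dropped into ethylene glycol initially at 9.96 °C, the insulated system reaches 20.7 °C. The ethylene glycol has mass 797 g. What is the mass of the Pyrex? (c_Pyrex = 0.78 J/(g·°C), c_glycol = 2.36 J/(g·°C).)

Conservation of energy gives ΣQ = 0:
m·0.78·(20.7 − 383) + 797·2.36·(20.7 − 9.96) = 0
-282.59 m = -20201
m = -20201/-282.59 ≈ 71.48 g

m ≈ 71.5 g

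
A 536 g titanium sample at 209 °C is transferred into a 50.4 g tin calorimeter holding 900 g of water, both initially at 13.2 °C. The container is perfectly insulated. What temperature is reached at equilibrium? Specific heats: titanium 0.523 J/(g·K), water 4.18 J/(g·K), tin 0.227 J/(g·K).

T_f is the heat-capacity-weighted average of the initial temperatures:
T_f = (280.33×209 + 3762×13.2 + 11.44×13.2) / (280.33 + 3762 + 11.44)
    = 108398 / 4053.8 ≈ 26.74 °C

T_f ≈ 26.7 °C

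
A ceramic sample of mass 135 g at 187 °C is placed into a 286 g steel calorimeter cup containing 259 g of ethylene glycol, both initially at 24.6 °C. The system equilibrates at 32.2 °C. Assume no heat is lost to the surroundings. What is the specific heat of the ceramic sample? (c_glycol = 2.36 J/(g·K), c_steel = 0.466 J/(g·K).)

Conservation of energy gives ΣQ = 0:
135×c×(32.2 − 187) + 259×2.36×(32.2 − 24.6) + 286×0.466×(32.2 − 24.6) = 0
-20898 c = -5658.3
c = -5658.3/-20898 ≈ 0.2708 J/(g·K)

c ≈ 0.271 J/(g·K)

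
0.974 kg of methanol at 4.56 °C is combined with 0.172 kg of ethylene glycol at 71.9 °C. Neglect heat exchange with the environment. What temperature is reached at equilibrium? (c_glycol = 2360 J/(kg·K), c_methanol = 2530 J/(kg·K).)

T_f ≈ 14.1 °C

Heat gained plus heat lost sum to zero:
0.172·2360·(T − 71.9) + 0.974·2530·(T − 4.56) = 0
2870.1 T = 40422
T ≈ 14.08 °C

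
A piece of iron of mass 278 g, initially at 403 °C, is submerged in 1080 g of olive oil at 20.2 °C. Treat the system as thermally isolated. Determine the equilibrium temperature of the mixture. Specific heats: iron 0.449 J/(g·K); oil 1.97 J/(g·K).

T_f = Σ m_i c_i T_i / Σ m_i c_i:
T_f = (124.82×403 + 2127.6×20.2) / (124.82 + 2127.6)
    = 93281 / 2252.4 ≈ 41.41 °C

T_f ≈ 41.4 °C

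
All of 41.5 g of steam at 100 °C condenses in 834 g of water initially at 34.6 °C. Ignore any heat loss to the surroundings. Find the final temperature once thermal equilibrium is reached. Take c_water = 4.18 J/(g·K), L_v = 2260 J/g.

Taking heat into each body as positive, Σ m c ΔT = 0:
latent heat released on condensation: 41.5×2260 = 93790
  condensed water 100 °C→T: 173.47(T − 100)
  water warms: 834×4.18×(T − 34.6) = 3486.1(T − 34.6)
3659.6 T = 93790 + 17347 + 120620 = 231757
T ≈ 63.33 °C (< 100 °C, so full condensation is consistent).

T_f ≈ 63.3 °C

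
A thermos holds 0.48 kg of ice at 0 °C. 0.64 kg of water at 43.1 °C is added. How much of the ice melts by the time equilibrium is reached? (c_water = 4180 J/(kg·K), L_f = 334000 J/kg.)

m_melted ≈ 0.345 kg

Cooling the water to 0 °C releases 0.64×4180×43.1 = 115301 J.
Melting all 0.48 kg of ice would need 0.48×334000 = 160320 J.
115301 J < 160320 J, so only part of the ice melts and the system sits at 0 °C.
m_melted×334000 = 115301  ⇒  m_melted ≈ 0.3452 kg.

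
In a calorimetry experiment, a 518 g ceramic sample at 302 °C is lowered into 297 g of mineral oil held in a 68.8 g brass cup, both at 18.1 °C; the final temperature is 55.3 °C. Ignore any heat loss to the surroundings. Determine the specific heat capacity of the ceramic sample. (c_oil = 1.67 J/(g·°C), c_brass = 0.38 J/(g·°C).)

c ≈ 0.152 J/(g·°C)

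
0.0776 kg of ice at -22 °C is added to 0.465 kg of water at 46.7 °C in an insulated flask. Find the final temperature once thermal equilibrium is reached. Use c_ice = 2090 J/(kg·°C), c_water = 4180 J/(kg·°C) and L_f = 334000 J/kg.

T_f ≈ 27.0 °C

Energy balance with sensible and latent terms:
warm ice to 0 °C: 0.0776×2090×(0 − (-22)) = 3568; melt ice: 0.0776×334000 = 25918; warm the meltwater: 324.37 T; water: 1943.7(T − 46.7)
2268.1 T = 90771 − 29486 = 61284
T ≈ 27.02 °C (positive, so assuming full melt was valid).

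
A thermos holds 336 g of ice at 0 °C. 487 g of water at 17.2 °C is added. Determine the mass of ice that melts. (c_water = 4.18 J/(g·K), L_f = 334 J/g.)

Cooling the water to 0 °C releases 487×4.18×17.2 = 35013 J.
Fully melting the ice requires m_ice L_f = 336×334 = 112224 J.
That's not enough to melt it all — equilibrium is at 0 °C with ice remaining.
m_melted×334 = 35013  ⇒  m_melted ≈ 104.8 g.

m_melted ≈ 105 g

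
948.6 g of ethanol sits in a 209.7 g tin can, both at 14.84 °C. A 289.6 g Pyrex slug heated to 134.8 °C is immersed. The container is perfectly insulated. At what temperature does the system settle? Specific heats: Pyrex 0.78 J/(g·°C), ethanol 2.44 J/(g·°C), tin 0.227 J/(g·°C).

T_f ≈ 25.3 °C

Let T be the final temperature. ΣQ_i = 0:
289.6*0.78*(T − 134.8) + 948.6*2.44*(T − 14.84) + 209.7*0.227*(T − 14.84) = 0
225.89(T − 134.8) + 2314.6(T − 14.84) + 47.6(T − 14.84) = 0
2588.1 T = 65505
T ≈ 25.31 °C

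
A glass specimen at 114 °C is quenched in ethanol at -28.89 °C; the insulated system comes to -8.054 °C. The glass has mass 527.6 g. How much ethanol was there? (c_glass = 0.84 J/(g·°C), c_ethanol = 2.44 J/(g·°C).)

m ≈ 1060 g

Heat lost by the glass = heat gained by the ethanol:
527.6×0.84×(114 − -8.054) = m×2.44×(-8.054 − (-28.89))
50.84 m = 54092  ⇒  m ≈ 1064 g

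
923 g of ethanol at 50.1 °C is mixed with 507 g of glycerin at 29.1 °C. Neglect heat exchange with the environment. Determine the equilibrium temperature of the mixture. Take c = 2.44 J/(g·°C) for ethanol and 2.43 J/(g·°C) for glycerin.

T_f ≈ 42.7 °C

T_f = Σ m_i c_i T_i / Σ m_i c_i:
T_f = (2252.1*50.1 + 1232*29.1) / (2252.1 + 1232)
    = 148683 / 3484.1 ≈ 42.67 °C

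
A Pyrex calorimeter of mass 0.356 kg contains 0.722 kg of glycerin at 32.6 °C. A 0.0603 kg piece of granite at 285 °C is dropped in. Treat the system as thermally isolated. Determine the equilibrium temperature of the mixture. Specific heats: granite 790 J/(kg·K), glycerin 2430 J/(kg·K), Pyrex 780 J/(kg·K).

T_f = Σ m_i c_i T_i / Σ m_i c_i:
T_f = (47.64*285 + 1754.5*32.6 + 277.68*32.6) / (47.64 + 1754.5 + 277.68)
    = 79824 / 2079.8 ≈ 38.38 °C

T_f ≈ 38.4 °C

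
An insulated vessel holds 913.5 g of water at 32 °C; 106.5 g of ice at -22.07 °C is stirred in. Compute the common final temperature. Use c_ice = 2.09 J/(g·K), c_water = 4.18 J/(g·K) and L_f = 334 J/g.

Setting the total heat transfer to zero:
ice -22.07→0 °C: 106.5·2.09·22.07 = 4912.5
  latent heat to melt: 106.5·334 = 35571
  warm the meltwater: 445.17 T
  water: 3818.4(T − 32)
4263.6 T = 122190 − 40483 = 81706
T ≈ 19.16 °C. Since T > 0 °C, the all-ice-melts assumption holds.

T_f ≈ 19.2 °C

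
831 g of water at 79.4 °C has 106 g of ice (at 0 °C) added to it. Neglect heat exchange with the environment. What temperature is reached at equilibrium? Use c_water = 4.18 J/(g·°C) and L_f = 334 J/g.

T_f ≈ 61.4 °C

Sum of m c ΔT and latent-heat terms is zero:
fusion: m_ice L_f = 106×334 = 35404
  meltwater 0→T: 106×4.18×T = 443.08 T
  water: 3473.6(T − 79.4)
3916.7 T = 275802 − 35404 = 240398
T ≈ 61.38 °C. Since T > 0 °C, the all-ice-melts assumption holds.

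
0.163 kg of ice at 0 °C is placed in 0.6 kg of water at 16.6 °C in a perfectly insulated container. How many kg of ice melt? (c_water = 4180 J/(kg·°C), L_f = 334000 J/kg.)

m_melted ≈ 0.125 kg

Water can give up m c ΔT = 0.6·4180·16.6 = 41633 J before reaching 0 °C.
To melt every bit of ice: 0.163·334000 = 54442 J.
That's not enough to melt it all — equilibrium is at 0 °C with ice remaining.
m_melted·334000 = 41633  ⇒  m_melted ≈ 0.1246 kg.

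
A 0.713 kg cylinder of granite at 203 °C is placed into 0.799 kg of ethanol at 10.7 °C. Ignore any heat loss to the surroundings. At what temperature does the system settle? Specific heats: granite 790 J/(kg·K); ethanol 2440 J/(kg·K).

With ΣQ=0 the equilibrium temperature is the m·c-weighted mean:
T_f = (563.27·203 + 1949.6·10.7) / (563.27 + 1949.6)
    = 135204 / 2512.8 ≈ 53.81 °C

T_f ≈ 53.8 °C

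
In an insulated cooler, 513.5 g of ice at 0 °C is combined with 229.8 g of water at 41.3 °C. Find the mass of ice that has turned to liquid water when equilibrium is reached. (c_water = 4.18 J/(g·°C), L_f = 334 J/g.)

Cooling the water to 0 °C releases 229.8·4.18·41.3 = 39671 J.
Melting all 513.5 g of ice would need 513.5·334 = 171509 J.
39671 J < 171509 J, so only part of the ice melts and the system sits at 0 °C.
Mass melted = 39671/334 ≈ 118.8 g.

m_melted ≈ 119 g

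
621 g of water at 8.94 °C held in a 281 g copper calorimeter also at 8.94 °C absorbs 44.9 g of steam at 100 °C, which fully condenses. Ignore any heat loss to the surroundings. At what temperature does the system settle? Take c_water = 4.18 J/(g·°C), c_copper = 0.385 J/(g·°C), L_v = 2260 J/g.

Let T be the final temperature. ΣQ_i = 0:
latent heat released on condensation: 44.9×2260 = 101474
  condensed water 100 °C→T: 187.68(T − 100)
  original water: 2595.8(T − 8.94)
  copper cup: 281×0.385×(T − 8.94) = 108.19(T − 8.94)
2891.6 T = 101474 + 18768 + 24173 = 144416
T ≈ 49.94 °C (< 100 °C, so full condensation is consistent).

T_f ≈ 49.9 °C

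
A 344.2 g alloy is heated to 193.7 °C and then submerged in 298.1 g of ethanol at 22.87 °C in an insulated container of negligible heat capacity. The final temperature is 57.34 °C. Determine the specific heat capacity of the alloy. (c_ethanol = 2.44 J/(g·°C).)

c ≈ 0.534 J/(g·°C)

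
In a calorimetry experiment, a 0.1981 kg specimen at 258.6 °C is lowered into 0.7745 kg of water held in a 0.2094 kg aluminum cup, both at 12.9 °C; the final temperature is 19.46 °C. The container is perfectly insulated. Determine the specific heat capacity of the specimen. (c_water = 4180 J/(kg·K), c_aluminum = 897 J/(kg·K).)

Conservation of energy gives ΣQ = 0:
0.1981×c×(19.46 − 258.6) + 0.7745×4180×(19.46 − 12.9) + 0.2094×897×(19.46 − 12.9) = 0
-47.37 c = -22470
c = -22470/-47.37 ≈ 474.3 J/(kg·K)

c ≈ 474 J/(kg·K)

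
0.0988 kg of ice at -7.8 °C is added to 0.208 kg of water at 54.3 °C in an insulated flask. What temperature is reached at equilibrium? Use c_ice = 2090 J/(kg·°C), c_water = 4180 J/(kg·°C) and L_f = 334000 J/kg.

Energy conservation, ΣQ = 0:
ice -7.8→0 °C: 0.0988·2090·7.8 = 1610.6
  fusion: m_ice L_f = 0.0988·334000 = 32999
  warm the meltwater: 412.98 T
  water: 869.44(T − 54.3)
1282.4 T = 47211 − 34610 = 12601
T ≈ 9.83 °C. Since T > 0 °C, the all-ice-melts assumption holds.

T_f ≈ 9.8 °C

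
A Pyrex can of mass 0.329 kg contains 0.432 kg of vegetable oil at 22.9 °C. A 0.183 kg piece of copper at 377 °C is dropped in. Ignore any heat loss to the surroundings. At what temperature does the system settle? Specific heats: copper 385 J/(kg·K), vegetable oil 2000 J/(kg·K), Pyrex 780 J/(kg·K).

T_f ≈ 43.8 °C

T_f is the heat-capacity-weighted average of the initial temperatures:
T_f = (70.45×377 + 864×22.9 + 256.62×22.9) / (70.45 + 864 + 256.62)
    = 52224 / 1191.1 ≈ 43.85 °C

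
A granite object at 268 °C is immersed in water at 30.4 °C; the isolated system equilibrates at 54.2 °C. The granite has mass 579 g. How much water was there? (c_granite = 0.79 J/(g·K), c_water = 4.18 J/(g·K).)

m ≈ 983 g

Heat lost by the granite = heat gained by the water:
579×0.79×(268 − 54.2) = m×4.18×(54.2 − 30.4)
99.48 m = 97794  ⇒  m ≈ 983 g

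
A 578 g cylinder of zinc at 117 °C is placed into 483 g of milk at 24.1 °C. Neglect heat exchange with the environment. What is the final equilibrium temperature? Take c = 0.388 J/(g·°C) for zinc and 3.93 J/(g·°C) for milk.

Setting the total heat transfer to zero:
578·0.388·(T − 117) + 483·3.93·(T − 24.1) = 0
224.26(T − 117) + 1898.2(T − 24.1) = 0
(224.26 + 1898.2) T = 224.26·117 + 1898.2·24.1
T ≈ 33.92 °C

T_f ≈ 33.9 °C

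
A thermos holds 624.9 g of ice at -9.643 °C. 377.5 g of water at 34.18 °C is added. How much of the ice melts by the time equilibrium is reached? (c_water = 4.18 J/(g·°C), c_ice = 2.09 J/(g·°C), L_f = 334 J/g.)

m_melted ≈ 124 g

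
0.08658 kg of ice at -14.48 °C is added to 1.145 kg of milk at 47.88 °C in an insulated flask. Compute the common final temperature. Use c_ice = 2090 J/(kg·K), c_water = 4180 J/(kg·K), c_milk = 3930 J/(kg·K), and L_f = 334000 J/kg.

T_f ≈ 37.8 °C

Sum of m c ΔT and latent-heat terms is zero:
warm ice to 0 °C: 0.08658·2090·(0 − (-14.48)) = 2620.2
  fusion: m_ice L_f = 0.08658·334000 = 28918
  warm the meltwater: 361.9 T
  milk: 4499.9(T − 47.88)
4861.8 T = 215453 − 31538 = 183915
T ≈ 37.83 °C — above 0 °C, consistent with complete melting.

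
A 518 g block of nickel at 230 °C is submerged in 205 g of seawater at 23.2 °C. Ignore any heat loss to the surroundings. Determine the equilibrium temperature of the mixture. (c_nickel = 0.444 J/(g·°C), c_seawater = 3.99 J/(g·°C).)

T_f ≈ 68.6 °C

With ΣQ=0 the equilibrium temperature is the m·c-weighted mean:
T_f = (229.99·230 + 817.95·23.2) / (229.99 + 817.95)
    = 71875 / 1047.9 ≈ 68.59 °C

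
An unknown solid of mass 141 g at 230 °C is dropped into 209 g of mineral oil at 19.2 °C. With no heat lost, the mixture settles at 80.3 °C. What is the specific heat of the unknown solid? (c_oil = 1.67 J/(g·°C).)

c ≈ 1.01 J/(g·°C)

Setting the total heat transfer to zero:
141×c×(80.3 − 230) + 209×1.67×(80.3 − 19.2) = 0
-21108 c = -21326
c = -21326/-21108 ≈ 1.01 J/(g·°C)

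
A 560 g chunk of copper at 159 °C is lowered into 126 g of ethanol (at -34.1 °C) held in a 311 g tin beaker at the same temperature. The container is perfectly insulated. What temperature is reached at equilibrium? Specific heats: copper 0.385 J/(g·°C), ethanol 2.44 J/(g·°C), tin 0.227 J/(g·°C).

T_f ≈ 36.0 °C

Taking heat into each body as positive, Σ m c ΔT = 0:
560×0.385×(T − 159) + 126×2.44×(T − (-34.1)) + 311×0.227×(T − (-34.1)) = 0
215.6(T − 159) + 307.44(T − (-34.1)) + 70.6(T − (-34.1)) = 0
593.64 T = 21389
T = 21389/593.64 ≈ 36.03 °C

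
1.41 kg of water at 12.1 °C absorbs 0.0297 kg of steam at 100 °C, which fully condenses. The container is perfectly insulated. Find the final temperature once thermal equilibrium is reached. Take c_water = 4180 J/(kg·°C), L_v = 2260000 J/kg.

T_f ≈ 25.1 °C

Let T be the final temperature. ΣQ_i = 0:
latent heat released on condensation: 0.0297·2260000 = 67122; condensate cools 100→T: 0.0297·4180·(T − 100) = 124.15(T − 100); water warms: 1.41·4180·(T − 12.1) = 5893.8(T − 12.1)
6017.9 T = 67122 + 12415 + 71315 = 150852
T ≈ 25.07 °C (< 100 °C, so full condensation is consistent).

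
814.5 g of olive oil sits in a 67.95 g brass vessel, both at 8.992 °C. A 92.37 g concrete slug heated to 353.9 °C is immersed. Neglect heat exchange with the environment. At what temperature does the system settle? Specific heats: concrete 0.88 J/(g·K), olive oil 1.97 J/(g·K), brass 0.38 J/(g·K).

T_f ≈ 25.4 °C

T_f is the heat-capacity-weighted average of the initial temperatures:
T_f = (81.29·353.9 + 1604.6·8.992 + 25.82·8.992) / (81.29 + 1604.6 + 25.82)
    = 43427 / 1711.7 ≈ 25.37 °C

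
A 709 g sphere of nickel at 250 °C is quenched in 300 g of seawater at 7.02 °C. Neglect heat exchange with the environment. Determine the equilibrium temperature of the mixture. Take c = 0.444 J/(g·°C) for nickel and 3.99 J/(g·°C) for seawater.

With ΣQ=0 the equilibrium temperature is the m·c-weighted mean:
T_f = (314.8×250 + 1197×7.02) / (314.8 + 1197)
    = 87102 / 1511.8 ≈ 57.61 °C

T_f ≈ 57.6 °C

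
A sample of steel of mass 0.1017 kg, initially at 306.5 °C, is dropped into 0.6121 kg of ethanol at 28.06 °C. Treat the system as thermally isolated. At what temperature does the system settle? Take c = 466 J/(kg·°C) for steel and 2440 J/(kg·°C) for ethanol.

Heat lost by the steel equals heat gained by the ethanol:
0.1017*466*(306.5 − T) = 0.6121*2440*(T − 28.06)
47.39(306.5 − T) = 1493.5(T − 28.06)
1540.9 T = 56434  ⇒  T ≈ 36.62 °C

T_f ≈ 36.6 °C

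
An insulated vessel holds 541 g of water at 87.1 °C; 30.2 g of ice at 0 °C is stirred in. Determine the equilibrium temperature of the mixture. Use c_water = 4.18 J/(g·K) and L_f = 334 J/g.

T_f ≈ 78.3 °C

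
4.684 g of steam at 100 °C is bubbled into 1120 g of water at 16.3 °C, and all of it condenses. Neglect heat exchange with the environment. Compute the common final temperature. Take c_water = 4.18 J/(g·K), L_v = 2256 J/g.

T_f ≈ 18.9 °C

Taking heat into each body as positive, Σ m c ΔT = 0:
steam→water at 100 °C releases m L_v = 4.684·2256 = 10567
  condensed water 100 °C→T: 19.58(T − 100)
  original water: 4681.6(T − 16.3)
4701.2 T = 10567 + 1957.9 + 76310 = 88835
T ≈ 18.90 °C, under the boiling point, so the assumption holds.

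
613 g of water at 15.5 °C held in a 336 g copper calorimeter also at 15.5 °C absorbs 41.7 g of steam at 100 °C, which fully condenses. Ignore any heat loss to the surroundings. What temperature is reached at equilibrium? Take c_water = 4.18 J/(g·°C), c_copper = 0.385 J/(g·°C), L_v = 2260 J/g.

T_f ≈ 53.5 °C

Setting the total heat transfer to zero:
steam→water at 100 °C releases m L_v = 41.7×2260 = 94242
  condensate cools 100→T: 41.7×4.18×(T − 100) = 174.31(T − 100)
  water warms: 613×4.18×(T − 15.5) = 2562.3(T − 15.5)
  copper cup: 336×0.385×(T − 15.5) = 129.36(T − 15.5)
2866 T = 94242 + 17431 + 41721 = 153394
T ≈ 53.52 °C — below 100 °C, confirming all the steam condensed.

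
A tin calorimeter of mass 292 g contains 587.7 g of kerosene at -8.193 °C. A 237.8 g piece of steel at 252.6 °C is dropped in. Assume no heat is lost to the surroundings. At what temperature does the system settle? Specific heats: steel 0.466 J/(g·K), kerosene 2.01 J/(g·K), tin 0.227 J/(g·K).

With ΣQ=0 the equilibrium temperature is the m·c-weighted mean:
T_f = (110.81·252.6 + 1181.3·(-8.193) + 66.28·(-8.193)) / (110.81 + 1181.3 + 66.28)
    = 17771 / 1358.4 ≈ 13.08 °C

T_f ≈ 13.1 °C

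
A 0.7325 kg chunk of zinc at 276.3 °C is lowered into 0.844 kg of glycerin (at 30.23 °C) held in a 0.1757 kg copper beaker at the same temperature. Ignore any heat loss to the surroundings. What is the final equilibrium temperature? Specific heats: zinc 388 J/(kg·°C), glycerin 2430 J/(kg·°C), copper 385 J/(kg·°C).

T_f ≈ 59.3 °C

T_f is the heat-capacity-weighted average of the initial temperatures:
T_f = (284.21×276.3 + 2050.9×30.23 + 67.64×30.23) / (284.21 + 2050.9 + 67.64)
    = 142571 / 2402.8 ≈ 59.34 °C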